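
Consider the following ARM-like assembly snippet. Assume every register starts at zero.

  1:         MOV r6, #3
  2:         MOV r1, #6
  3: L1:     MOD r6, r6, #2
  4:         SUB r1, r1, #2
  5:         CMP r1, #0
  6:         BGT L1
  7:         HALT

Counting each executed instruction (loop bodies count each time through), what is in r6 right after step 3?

1

after MOV r6, #3: r6=3
after MOV r1, #6: r1=6
after MOD r6, r6, #2: r6=3%2=1
After step 3: r6 = 1.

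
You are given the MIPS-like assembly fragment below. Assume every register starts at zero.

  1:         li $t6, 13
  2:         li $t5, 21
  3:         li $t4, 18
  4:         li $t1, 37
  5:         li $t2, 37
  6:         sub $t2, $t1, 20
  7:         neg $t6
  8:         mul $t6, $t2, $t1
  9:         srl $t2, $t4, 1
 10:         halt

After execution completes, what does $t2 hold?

9

$t6=13
$t5=21
$t4=18
$t1=37
$t2=37
$t2=37-20=17
$t6=-(13)=-13
$t6=17*37=629
$t2=18>>1=9
halt.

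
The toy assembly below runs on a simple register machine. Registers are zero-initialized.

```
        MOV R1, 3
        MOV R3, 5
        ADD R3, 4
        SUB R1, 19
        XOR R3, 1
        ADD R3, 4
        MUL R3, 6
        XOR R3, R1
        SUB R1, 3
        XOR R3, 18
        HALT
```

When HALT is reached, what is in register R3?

after MOV R1, 3: R1=3
after MOV R3, 5: R3=5
after ADD R3, 4: R3=5+4=9
after SUB R1, 19: R1=3-19=-16
after XOR R3, 1: R3=9^1=8
after ADD R3, 4: R3=8+4=12
after MUL R3, 6: R3=12*6=72
after XOR R3, R1: R3=72^(-16)=-72
after SUB R1, 3: R1=(-16)-3=-19
after XOR R3, 18: R3=(-72)^18=-86
halt.

-86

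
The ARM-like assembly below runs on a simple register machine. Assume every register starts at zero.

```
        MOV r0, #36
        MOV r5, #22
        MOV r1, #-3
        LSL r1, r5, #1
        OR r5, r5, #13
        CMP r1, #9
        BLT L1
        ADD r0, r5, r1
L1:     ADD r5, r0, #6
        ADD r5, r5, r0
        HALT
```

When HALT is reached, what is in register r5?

after MOV r0, #36: r0=36
after MOV r5, #22: r5=22
after MOV r1, #-3: r1=-3
after LSL r1, r5, #1: r1=22<<1=44
after OR r5, r5, #13: r5=22|13=31
CMP r1, #9  (cmp 44,9)
BLT L1: not taken
after ADD r0, r5, r1: r0=31+44=75
after ADD r5, r0, #6: r5=75+6=81
after ADD r5, r5, r0: r5=81+75=156
halt.

156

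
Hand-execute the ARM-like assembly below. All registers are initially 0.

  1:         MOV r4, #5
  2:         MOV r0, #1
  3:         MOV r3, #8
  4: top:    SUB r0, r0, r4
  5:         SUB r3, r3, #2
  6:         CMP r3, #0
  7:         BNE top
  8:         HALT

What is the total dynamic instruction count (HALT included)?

20

r4=5
r0=1
r3=8
r0=1-5=-4
r3=8-2=6
CMP r3, #0  (cmp 6,0)
BNE top: taken
r0=(-4)-5=-9
r3=6-2=4
CMP r3, #0  (cmp 4,0)
BNE top: taken
r0=(-9)-5=-14
r3=4-2=2
CMP r3, #0  (cmp 2,0)
BNE top: taken
r0=(-14)-5=-19
r3=2-2=0
CMP r3, #0  (cmp 0,0)
BNE top: not taken
halt.
Total executed instructions: 20.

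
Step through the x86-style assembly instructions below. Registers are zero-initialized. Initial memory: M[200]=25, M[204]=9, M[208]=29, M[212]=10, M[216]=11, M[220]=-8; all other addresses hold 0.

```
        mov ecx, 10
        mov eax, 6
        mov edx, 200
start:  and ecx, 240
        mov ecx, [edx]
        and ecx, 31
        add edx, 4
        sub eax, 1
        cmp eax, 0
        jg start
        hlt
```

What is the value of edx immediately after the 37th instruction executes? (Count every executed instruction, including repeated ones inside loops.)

ecx=10
eax=6
edx=200
ecx=10&240=0
ecx=M[200]=25
ecx=25&31=25
edx=200+4=204
eax=6-1=5
cmp eax, 0  (cmp 5,0)
jg start: taken
ecx=25&240=16
ecx=M[204]=9
ecx=9&31=9
edx=204+4=208
eax=5-1=4
cmp eax, 0  (cmp 4,0)
jg start: taken
ecx=9&240=0
ecx=M[208]=29
ecx=29&31=29
edx=208+4=212
eax=4-1=3
cmp eax, 0  (cmp 3,0)
jg start: taken
ecx=29&240=16
ecx=M[212]=10
ecx=10&31=10
edx=212+4=216
eax=3-1=2
cmp eax, 0  (cmp 2,0)
jg start: taken
ecx=10&240=0
ecx=M[216]=11
ecx=11&31=11
edx=216+4=220
eax=2-1=1
cmp eax, 0  (cmp 1,0)
After step 37: edx = 220.

220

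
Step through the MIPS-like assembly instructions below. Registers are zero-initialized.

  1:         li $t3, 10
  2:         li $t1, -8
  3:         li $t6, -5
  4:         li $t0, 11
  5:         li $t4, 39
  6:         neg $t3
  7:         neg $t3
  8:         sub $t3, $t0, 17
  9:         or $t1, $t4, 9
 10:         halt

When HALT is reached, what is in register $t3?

li $t3, 10 → $t3=10
li $t1, -8 → $t1=-8
li $t6, -5 → $t6=-5
li $t0, 11 → $t0=11
li $t4, 39 → $t4=39
neg $t3 → $t3=-(10)=-10
neg $t3 → $t3=-(-10)=10
sub $t3, $t0, 17 → $t3=11-17=-6
or $t1, $t4, 9 → $t1=39|9=47
halt.

-6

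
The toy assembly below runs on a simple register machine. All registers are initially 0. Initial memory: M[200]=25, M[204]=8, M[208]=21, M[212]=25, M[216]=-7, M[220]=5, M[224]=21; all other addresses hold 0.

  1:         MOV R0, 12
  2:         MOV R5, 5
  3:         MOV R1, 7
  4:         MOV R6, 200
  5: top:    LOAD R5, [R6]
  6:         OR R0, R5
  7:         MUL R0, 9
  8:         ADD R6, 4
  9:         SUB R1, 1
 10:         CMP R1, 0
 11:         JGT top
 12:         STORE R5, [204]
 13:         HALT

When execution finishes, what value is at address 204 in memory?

21

R0=12
R5=5
R1=7
R6=200
R5=M[200]=25
R0=12|25=29
R0=29*9=261
R6=200+4=204
R1=7-1=6
CMP R1, 0  (cmp 6,0)
JGT top: taken
R5=M[204]=8
R0=261|8=269
R0=269*9=2421
R6=204+4=208
R1=6-1=5
CMP R1, 0  (cmp 5,0)
JGT top: taken
R5=M[208]=21
R0=2421|21=2421
R0=2421*9=21789
R6=208+4=212
R1=5-1=4
CMP R1, 0  (cmp 4,0)
JGT top: taken
R5=M[212]=25
R0=21789|25=21789
R0=21789*9=196101
R6=212+4=216
R1=4-1=3
CMP R1, 0  (cmp 3,0)
JGT top: taken
R5=M[216]=-7
R0=196101|(-7)=-3
R0=(-3)*9=-27
R6=216+4=220
R1=3-1=2
CMP R1, 0  (cmp 2,0)
JGT top: taken
R5=M[220]=5
R0=(-27)|5=-27
R0=(-27)*9=-243
R6=220+4=224
R1=2-1=1
CMP R1, 0  (cmp 1,0)
JGT top: taken
R5=M[224]=21
R0=(-243)|21=-227
R0=(-227)*9=-2043
R6=224+4=228
R1=1-1=0
CMP R1, 0  (cmp 0,0)
JGT top: not taken
STORE R5, [204] → M[204]=21
halt.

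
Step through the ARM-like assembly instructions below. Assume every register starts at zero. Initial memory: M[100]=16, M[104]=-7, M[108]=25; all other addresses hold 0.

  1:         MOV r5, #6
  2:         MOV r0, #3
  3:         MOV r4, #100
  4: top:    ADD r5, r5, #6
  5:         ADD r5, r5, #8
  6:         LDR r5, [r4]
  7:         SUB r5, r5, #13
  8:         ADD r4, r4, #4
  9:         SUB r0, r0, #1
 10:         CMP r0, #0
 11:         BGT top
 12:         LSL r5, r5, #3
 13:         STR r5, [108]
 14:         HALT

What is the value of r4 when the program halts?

112

after MOV r5, #6: r5=6
after MOV r0, #3: r0=3
after MOV r4, #100: r4=100
after ADD r5, r5, #6: r5=6+6=12
after ADD r5, r5, #8: r5=12+8=20
after LDR r5, [r4]: r5=M[100]=16
after SUB r5, r5, #13: r5=16-13=3
after ADD r4, r4, #4: r4=100+4=104
after SUB r0, r0, #1: r0=3-1=2
CMP r0, #0  (cmp 2,0)
BGT top: taken
after ADD r5, r5, #6: r5=3+6=9
after ADD r5, r5, #8: r5=9+8=17
after LDR r5, [r4]: r5=M[104]=-7
after SUB r5, r5, #13: r5=(-7)-13=-20
after ADD r4, r4, #4: r4=104+4=108
after SUB r0, r0, #1: r0=2-1=1
CMP r0, #0  (cmp 1,0)
BGT top: taken
after ADD r5, r5, #6: r5=(-20)+6=-14
after ADD r5, r5, #8: r5=(-14)+8=-6
after LDR r5, [r4]: r5=M[108]=25
after SUB r5, r5, #13: r5=25-13=12
after ADD r4, r4, #4: r4=108+4=112
after SUB r0, r0, #1: r0=1-1=0
CMP r0, #0  (cmp 0,0)
BGT top: not taken
after LSL r5, r5, #3: r5=12<<3=96
STR r5, [108] → M[108]=96
halt.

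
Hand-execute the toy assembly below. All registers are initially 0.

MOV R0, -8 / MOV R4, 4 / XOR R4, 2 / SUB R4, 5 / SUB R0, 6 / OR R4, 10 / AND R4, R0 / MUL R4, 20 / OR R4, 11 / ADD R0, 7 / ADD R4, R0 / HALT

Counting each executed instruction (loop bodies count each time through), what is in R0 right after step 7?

after MOV R0, -8: R0=-8
after MOV R4, 4: R4=4
after XOR R4, 2: R4=4^2=6
after SUB R4, 5: R4=6-5=1
after SUB R0, 6: R0=(-8)-6=-14
after OR R4, 10: R4=1|10=11
after AND R4, R0: R4=11&(-14)=2
After step 7: R0 = -14.

-14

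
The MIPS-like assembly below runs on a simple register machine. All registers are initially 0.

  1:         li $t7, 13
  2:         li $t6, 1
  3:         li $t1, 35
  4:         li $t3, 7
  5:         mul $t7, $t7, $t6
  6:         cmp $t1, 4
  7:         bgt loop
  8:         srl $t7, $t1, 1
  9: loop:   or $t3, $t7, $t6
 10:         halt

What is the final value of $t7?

$t7=13
$t6=1
$t1=35
$t3=7
$t7=13*1=13
cmp $t1, 4  (cmp 35,4)
bgt loop: taken
$t3=13|1=13
halt.

13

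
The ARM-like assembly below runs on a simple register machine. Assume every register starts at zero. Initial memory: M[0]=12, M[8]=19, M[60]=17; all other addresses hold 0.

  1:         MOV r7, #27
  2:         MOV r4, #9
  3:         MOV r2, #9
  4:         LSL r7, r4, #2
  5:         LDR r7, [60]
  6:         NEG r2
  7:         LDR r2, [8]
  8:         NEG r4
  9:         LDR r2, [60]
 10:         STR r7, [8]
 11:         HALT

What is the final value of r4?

-9

r7=27
r4=9
r2=9
r7=9<<2=36
r7=M[60]=17
r2=-(9)=-9
r2=M[8]=19
r4=-(9)=-9
r2=M[60]=17
STR r7, [8] → M[8]=17
halt.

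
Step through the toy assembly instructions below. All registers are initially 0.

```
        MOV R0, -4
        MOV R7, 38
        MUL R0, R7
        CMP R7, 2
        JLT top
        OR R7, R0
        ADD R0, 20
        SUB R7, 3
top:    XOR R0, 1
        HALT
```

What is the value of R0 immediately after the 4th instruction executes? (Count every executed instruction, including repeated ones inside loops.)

-152

after MOV R0, -4: R0=-4
after MOV R7, 38: R7=38
after MUL R0, R7: R0=(-4)*38=-152
CMP R7, 2  (cmp 38,2)
After step 4: R0 = -152.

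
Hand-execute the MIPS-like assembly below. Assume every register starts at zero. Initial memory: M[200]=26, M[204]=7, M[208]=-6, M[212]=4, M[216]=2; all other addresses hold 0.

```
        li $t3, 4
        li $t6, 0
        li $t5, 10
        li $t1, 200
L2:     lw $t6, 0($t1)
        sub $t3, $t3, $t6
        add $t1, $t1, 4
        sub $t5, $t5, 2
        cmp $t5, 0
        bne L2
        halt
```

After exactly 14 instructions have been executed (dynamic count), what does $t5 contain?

$t3=4
$t6=0
$t5=10
$t1=200
$t6=M[200]=26
$t3=4-26=-22
$t1=200+4=204
$t5=10-2=8
cmp $t5, 0  (cmp 8,0)
bne L2: taken
$t6=M[204]=7
$t3=(-22)-7=-29
$t1=204+4=208
$t5=8-2=6
After step 14: $t5 = 6.

6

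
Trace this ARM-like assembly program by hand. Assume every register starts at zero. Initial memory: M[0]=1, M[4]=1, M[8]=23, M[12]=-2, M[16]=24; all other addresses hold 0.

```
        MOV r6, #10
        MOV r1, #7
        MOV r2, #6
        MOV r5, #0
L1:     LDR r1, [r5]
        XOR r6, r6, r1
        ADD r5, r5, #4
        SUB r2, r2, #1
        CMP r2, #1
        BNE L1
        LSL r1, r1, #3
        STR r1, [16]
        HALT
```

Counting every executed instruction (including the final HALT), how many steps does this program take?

37

after MOV r6, #10: r6=10
after MOV r1, #7: r1=7
after MOV r2, #6: r2=6
after MOV r5, #0: r5=0
after LDR r1, [r5]: r1=M[0]=1
after XOR r6, r6, r1: r6=10^1=11
after ADD r5, r5, #4: r5=0+4=4
after SUB r2, r2, #1: r2=6-1=5
CMP r2, #1  (cmp 5,1)
BNE L1: taken
after LDR r1, [r5]: r1=M[4]=1
after XOR r6, r6, r1: r6=11^1=10
after ADD r5, r5, #4: r5=4+4=8
after SUB r2, r2, #1: r2=5-1=4
CMP r2, #1  (cmp 4,1)
BNE L1: taken
after LDR r1, [r5]: r1=M[8]=23
after XOR r6, r6, r1: r6=10^23=29
after ADD r5, r5, #4: r5=8+4=12
after SUB r2, r2, #1: r2=4-1=3
CMP r2, #1  (cmp 3,1)
BNE L1: taken
after LDR r1, [r5]: r1=M[12]=-2
after XOR r6, r6, r1: r6=29^(-2)=-29
after ADD r5, r5, #4: r5=12+4=16
after SUB r2, r2, #1: r2=3-1=2
CMP r2, #1  (cmp 2,1)
BNE L1: taken
after LDR r1, [r5]: r1=M[16]=24
after XOR r6, r6, r1: r6=(-29)^24=-5
after ADD r5, r5, #4: r5=16+4=20
after SUB r2, r2, #1: r2=2-1=1
CMP r2, #1  (cmp 1,1)
BNE L1: not taken
after LSL r1, r1, #3: r1=24<<3=192
STR r1, [16] → M[16]=192
halt.
Total executed instructions: 37.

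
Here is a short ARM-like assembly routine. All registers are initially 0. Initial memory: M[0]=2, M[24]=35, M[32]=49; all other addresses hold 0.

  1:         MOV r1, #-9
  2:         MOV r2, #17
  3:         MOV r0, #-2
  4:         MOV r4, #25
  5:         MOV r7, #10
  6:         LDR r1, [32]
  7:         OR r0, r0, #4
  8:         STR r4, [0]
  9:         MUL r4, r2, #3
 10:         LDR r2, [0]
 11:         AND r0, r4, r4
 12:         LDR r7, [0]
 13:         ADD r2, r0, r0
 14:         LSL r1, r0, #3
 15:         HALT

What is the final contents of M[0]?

r1=-9
r2=17
r0=-2
r4=25
r7=10
r1=M[32]=49
r0=(-2)|4=-2
STR r4, [0] → M[0]=25
r4=17*3=51
r2=M[0]=25
r0=51&51=51
r7=M[0]=25
r2=51+51=102
r1=51<<3=408
halt.

25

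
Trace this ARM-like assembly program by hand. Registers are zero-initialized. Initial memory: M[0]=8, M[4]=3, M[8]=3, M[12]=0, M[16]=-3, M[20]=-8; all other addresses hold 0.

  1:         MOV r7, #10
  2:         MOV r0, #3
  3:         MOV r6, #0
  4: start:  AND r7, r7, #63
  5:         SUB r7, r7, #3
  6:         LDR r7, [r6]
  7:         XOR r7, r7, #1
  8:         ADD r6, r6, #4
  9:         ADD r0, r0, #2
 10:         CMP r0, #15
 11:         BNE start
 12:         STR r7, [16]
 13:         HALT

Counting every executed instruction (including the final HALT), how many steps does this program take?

53

after MOV r7, #10: r7=10
after MOV r0, #3: r0=3
after MOV r6, #0: r6=0
after AND r7, r7, #63: r7=10&63=10
after SUB r7, r7, #3: r7=10-3=7
after LDR r7, [r6]: r7=M[0]=8
after XOR r7, r7, #1: r7=8^1=9
after ADD r6, r6, #4: r6=0+4=4
after ADD r0, r0, #2: r0=3+2=5
CMP r0, #15  (cmp 5,15)
BNE start: taken
after AND r7, r7, #63: r7=9&63=9
after SUB r7, r7, #3: r7=9-3=6
after LDR r7, [r6]: r7=M[4]=3
after XOR r7, r7, #1: r7=3^1=2
after ADD r6, r6, #4: r6=4+4=8
after ADD r0, r0, #2: r0=5+2=7
CMP r0, #15  (cmp 7,15)
BNE start: taken
after AND r7, r7, #63: r7=2&63=2
after SUB r7, r7, #3: r7=2-3=-1
after LDR r7, [r6]: r7=M[8]=3
after XOR r7, r7, #1: r7=3^1=2
after ADD r6, r6, #4: r6=8+4=12
after ADD r0, r0, #2: r0=7+2=9
CMP r0, #15  (cmp 9,15)
BNE start: taken
after AND r7, r7, #63: r7=2&63=2
after SUB r7, r7, #3: r7=2-3=-1
after LDR r7, [r6]: r7=M[12]=0
after XOR r7, r7, #1: r7=0^1=1
after ADD r6, r6, #4: r6=12+4=16
after ADD r0, r0, #2: r0=9+2=11
CMP r0, #15  (cmp 11,15)
BNE start: taken
after AND r7, r7, #63: r7=1&63=1
after SUB r7, r7, #3: r7=1-3=-2
after LDR r7, [r6]: r7=M[16]=-3
after XOR r7, r7, #1: r7=(-3)^1=-4
after ADD r6, r6, #4: r6=16+4=20
after ADD r0, r0, #2: r0=11+2=13
CMP r0, #15  (cmp 13,15)
BNE start: taken
after AND r7, r7, #63: r7=(-4)&63=60
after SUB r7, r7, #3: r7=60-3=57
after LDR r7, [r6]: r7=M[20]=-8
after XOR r7, r7, #1: r7=(-8)^1=-7
after ADD r6, r6, #4: r6=20+4=24
after ADD r0, r0, #2: r0=13+2=15
CMP r0, #15  (cmp 15,15)
BNE start: not taken
STR r7, [16] → M[16]=-7
halt.
Total executed instructions: 53.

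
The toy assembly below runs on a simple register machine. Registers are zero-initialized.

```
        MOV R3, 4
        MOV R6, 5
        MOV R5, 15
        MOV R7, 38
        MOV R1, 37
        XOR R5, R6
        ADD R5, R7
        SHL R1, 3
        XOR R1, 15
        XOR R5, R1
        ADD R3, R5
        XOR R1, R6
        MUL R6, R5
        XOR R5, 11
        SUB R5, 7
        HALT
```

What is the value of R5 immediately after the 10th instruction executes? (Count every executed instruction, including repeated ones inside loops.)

279

R3=4
R6=5
R5=15
R7=38
R1=37
R5=15^5=10
R5=10+38=48
R1=37<<3=296
R1=296^15=295
R5=48^295=279
After step 10: R5 = 279.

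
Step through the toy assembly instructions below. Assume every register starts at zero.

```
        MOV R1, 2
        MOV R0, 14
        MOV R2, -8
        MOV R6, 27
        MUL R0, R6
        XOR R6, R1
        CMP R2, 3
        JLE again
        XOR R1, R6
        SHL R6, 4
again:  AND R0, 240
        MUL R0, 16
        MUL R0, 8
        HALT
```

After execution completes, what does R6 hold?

MOV R1, 2 → R1=2
MOV R0, 14 → R0=14
MOV R2, -8 → R2=-8
MOV R6, 27 → R6=27
MUL R0, R6 → R0=14*27=378
XOR R6, R1 → R6=27^2=25
CMP R2, 3  (cmp -8,3)
JLE again: taken
AND R0, 240 → R0=378&240=112
MUL R0, 16 → R0=112*16=1792
MUL R0, 8 → R0=1792*8=14336
halt.

25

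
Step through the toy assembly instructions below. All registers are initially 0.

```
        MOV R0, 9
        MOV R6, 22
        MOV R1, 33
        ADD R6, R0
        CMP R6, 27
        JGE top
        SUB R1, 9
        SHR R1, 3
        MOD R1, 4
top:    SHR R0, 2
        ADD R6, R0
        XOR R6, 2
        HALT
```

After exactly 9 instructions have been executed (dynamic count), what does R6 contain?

35

after MOV R0, 9: R0=9
after MOV R6, 22: R6=22
after MOV R1, 33: R1=33
after ADD R6, R0: R6=22+9=31
CMP R6, 27  (cmp 31,27)
JGE top: taken
after SHR R0, 2: R0=9>>2=2
after ADD R6, R0: R6=31+2=33
after XOR R6, 2: R6=33^2=35
After step 9: R6 = 35.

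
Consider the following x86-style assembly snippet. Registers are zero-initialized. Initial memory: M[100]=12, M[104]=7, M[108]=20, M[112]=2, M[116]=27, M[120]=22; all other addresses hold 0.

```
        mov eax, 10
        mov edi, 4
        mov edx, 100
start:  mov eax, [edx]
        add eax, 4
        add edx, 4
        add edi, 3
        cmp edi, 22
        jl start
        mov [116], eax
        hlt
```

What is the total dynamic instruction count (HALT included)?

after mov eax, 10: eax=10
after mov edi, 4: edi=4
after mov edx, 100: edx=100
after mov eax, [edx]: eax=M[100]=12
after add eax, 4: eax=12+4=16
after add edx, 4: edx=100+4=104
after add edi, 3: edi=4+3=7
cmp edi, 22  (cmp 7,22)
jl start: taken
after mov eax, [edx]: eax=M[104]=7
after add eax, 4: eax=7+4=11
after add edx, 4: edx=104+4=108
after add edi, 3: edi=7+3=10
cmp edi, 22  (cmp 10,22)
jl start: taken
after mov eax, [edx]: eax=M[108]=20
after add eax, 4: eax=20+4=24
after add edx, 4: edx=108+4=112
after add edi, 3: edi=10+3=13
cmp edi, 22  (cmp 13,22)
jl start: taken
after mov eax, [edx]: eax=M[112]=2
after add eax, 4: eax=2+4=6
after add edx, 4: edx=112+4=116
after add edi, 3: edi=13+3=16
cmp edi, 22  (cmp 16,22)
jl start: taken
after mov eax, [edx]: eax=M[116]=27
after add eax, 4: eax=27+4=31
after add edx, 4: edx=116+4=120
after add edi, 3: edi=16+3=19
cmp edi, 22  (cmp 19,22)
jl start: taken
after mov eax, [edx]: eax=M[120]=22
after add eax, 4: eax=22+4=26
after add edx, 4: edx=120+4=124
after add edi, 3: edi=19+3=22
cmp edi, 22  (cmp 22,22)
jl start: not taken
mov [116], eax → M[116]=26
halt.
Total executed instructions: 41.

41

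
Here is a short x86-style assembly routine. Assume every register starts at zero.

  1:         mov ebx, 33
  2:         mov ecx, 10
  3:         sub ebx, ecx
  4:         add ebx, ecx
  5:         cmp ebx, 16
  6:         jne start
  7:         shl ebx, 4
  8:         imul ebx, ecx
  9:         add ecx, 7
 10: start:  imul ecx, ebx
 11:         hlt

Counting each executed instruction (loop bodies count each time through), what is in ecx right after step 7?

330

ebx=33
ecx=10
ebx=33-10=23
ebx=23+10=33
cmp ebx, 16  (cmp 33,16)
jne start: taken
ecx=10*33=330
After step 7: ecx = 330.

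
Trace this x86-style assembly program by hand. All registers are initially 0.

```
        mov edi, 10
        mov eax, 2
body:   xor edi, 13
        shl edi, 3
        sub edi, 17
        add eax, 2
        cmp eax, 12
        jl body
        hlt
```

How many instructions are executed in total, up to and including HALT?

mov edi, 10 → edi=10
mov eax, 2 → eax=2
xor edi, 13 → edi=10^13=7
shl edi, 3 → edi=7<<3=56
sub edi, 17 → edi=56-17=39
add eax, 2 → eax=2+2=4
cmp eax, 12  (cmp 4,12)
jl body: taken
xor edi, 13 → edi=39^13=42
shl edi, 3 → edi=42<<3=336
sub edi, 17 → edi=336-17=319
add eax, 2 → eax=4+2=6
cmp eax, 12  (cmp 6,12)
jl body: taken
xor edi, 13 → edi=319^13=306
shl edi, 3 → edi=306<<3=2448
sub edi, 17 → edi=2448-17=2431
add eax, 2 → eax=6+2=8
cmp eax, 12  (cmp 8,12)
jl body: taken
xor edi, 13 → edi=2431^13=2418
shl edi, 3 → edi=2418<<3=19344
sub edi, 17 → edi=19344-17=19327
add eax, 2 → eax=8+2=10
cmp eax, 12  (cmp 10,12)
jl body: taken
xor edi, 13 → edi=19327^13=19314
shl edi, 3 → edi=19314<<3=154512
sub edi, 17 → edi=154512-17=154495
add eax, 2 → eax=10+2=12
cmp eax, 12  (cmp 12,12)
jl body: not taken
halt.
Total executed instructions: 33.

33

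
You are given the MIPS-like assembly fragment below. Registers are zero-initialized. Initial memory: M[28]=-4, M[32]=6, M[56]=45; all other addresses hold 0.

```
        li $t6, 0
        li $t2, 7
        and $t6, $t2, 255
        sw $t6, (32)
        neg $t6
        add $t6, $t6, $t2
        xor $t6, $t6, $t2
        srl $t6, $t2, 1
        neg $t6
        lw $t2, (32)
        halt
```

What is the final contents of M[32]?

li $t6, 0 → $t6=0
li $t2, 7 → $t2=7
and $t6, $t2, 255 → $t6=7&255=7
sw $t6, (32) → M[32]=7
neg $t6 → $t6=-(7)=-7
add $t6, $t6, $t2 → $t6=(-7)+7=0
xor $t6, $t6, $t2 → $t6=0^7=7
srl $t6, $t2, 1 → $t6=7>>1=3
neg $t6 → $t6=-(3)=-3
lw $t2, (32) → $t2=M[32]=7
halt.

7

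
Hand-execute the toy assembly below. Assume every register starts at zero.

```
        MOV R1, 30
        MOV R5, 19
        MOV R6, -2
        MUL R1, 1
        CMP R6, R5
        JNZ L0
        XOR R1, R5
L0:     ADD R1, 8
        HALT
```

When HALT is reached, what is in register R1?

after MOV R1, 30: R1=30
after MOV R5, 19: R5=19
after MOV R6, -2: R6=-2
after MUL R1, 1: R1=30*1=30
CMP R6, R5  (cmp -2,19)
JNZ L0: taken
after ADD R1, 8: R1=30+8=38
halt.

38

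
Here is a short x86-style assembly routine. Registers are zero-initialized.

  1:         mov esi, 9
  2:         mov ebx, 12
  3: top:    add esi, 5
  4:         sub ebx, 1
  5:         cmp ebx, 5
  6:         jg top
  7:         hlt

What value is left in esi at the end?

44

esi=9
ebx=12
esi=9+5=14
ebx=12-1=11
cmp ebx, 5  (cmp 11,5)
jg top: taken
esi=14+5=19
ebx=11-1=10
cmp ebx, 5  (cmp 10,5)
jg top: taken
esi=19+5=24
ebx=10-1=9
cmp ebx, 5  (cmp 9,5)
jg top: taken
esi=24+5=29
ebx=9-1=8
cmp ebx, 5  (cmp 8,5)
jg top: taken
esi=29+5=34
ebx=8-1=7
cmp ebx, 5  (cmp 7,5)
jg top: taken
esi=34+5=39
ebx=7-1=6
cmp ebx, 5  (cmp 6,5)
jg top: taken
esi=39+5=44
ebx=6-1=5
cmp ebx, 5  (cmp 5,5)
jg top: not taken
halt.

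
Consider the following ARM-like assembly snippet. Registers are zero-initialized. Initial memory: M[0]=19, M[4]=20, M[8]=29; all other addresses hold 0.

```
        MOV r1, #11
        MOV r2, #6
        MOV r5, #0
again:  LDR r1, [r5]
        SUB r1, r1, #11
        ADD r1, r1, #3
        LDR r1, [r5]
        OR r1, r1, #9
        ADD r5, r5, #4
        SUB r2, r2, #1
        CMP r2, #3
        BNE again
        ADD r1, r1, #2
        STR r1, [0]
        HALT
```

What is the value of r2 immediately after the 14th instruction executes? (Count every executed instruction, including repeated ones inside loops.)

5

MOV r1, #11 → r1=11
MOV r2, #6 → r2=6
MOV r5, #0 → r5=0
LDR r1, [r5] → r1=M[0]=19
SUB r1, r1, #11 → r1=19-11=8
ADD r1, r1, #3 → r1=8+3=11
LDR r1, [r5] → r1=M[0]=19
OR r1, r1, #9 → r1=19|9=27
ADD r5, r5, #4 → r5=0+4=4
SUB r2, r2, #1 → r2=6-1=5
CMP r2, #3  (cmp 5,3)
BNE again: taken
LDR r1, [r5] → r1=M[4]=20
SUB r1, r1, #11 → r1=20-11=9
After step 14: r2 = 5.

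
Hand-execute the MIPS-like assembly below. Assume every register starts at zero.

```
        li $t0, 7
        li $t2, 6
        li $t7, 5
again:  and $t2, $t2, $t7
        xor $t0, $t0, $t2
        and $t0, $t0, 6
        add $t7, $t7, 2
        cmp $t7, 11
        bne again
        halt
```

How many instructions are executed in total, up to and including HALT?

22

after li $t0, 7: $t0=7
after li $t2, 6: $t2=6
after li $t7, 5: $t7=5
after and $t2, $t2, $t7: $t2=6&5=4
after xor $t0, $t0, $t2: $t0=7^4=3
after and $t0, $t0, 6: $t0=3&6=2
after add $t7, $t7, 2: $t7=5+2=7
cmp $t7, 11  (cmp 7,11)
bne again: taken
after and $t2, $t2, $t7: $t2=4&7=4
after xor $t0, $t0, $t2: $t0=2^4=6
after and $t0, $t0, 6: $t0=6&6=6
after add $t7, $t7, 2: $t7=7+2=9
cmp $t7, 11  (cmp 9,11)
bne again: taken
after and $t2, $t2, $t7: $t2=4&9=0
after xor $t0, $t0, $t2: $t0=6^0=6
after and $t0, $t0, 6: $t0=6&6=6
after add $t7, $t7, 2: $t7=9+2=11
cmp $t7, 11  (cmp 11,11)
bne again: not taken
halt.
Total executed instructions: 22.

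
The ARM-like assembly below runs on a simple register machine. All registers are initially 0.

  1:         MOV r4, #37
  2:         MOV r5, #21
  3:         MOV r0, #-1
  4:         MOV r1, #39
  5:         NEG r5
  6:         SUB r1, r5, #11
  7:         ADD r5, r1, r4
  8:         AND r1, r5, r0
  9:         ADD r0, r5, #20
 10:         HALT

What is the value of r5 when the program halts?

5

after MOV r4, #37: r4=37
after MOV r5, #21: r5=21
after MOV r0, #-1: r0=-1
after MOV r1, #39: r1=39
after NEG r5: r5=-(21)=-21
after SUB r1, r5, #11: r1=(-21)-11=-32
after ADD r5, r1, r4: r5=(-32)+37=5
after AND r1, r5, r0: r1=5&(-1)=5
after ADD r0, r5, #20: r0=5+20=25
halt.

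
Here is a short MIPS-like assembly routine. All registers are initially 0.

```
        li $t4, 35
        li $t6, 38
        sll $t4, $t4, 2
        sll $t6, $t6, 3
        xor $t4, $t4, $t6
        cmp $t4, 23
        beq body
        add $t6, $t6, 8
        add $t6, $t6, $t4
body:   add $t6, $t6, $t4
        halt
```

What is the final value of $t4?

$t4=35
$t6=38
$t4=35<<2=140
$t6=38<<3=304
$t4=140^304=444
cmp $t4, 23  (cmp 444,23)
beq body: not taken
$t6=304+8=312
$t6=312+444=756
$t6=756+444=1200
halt.

444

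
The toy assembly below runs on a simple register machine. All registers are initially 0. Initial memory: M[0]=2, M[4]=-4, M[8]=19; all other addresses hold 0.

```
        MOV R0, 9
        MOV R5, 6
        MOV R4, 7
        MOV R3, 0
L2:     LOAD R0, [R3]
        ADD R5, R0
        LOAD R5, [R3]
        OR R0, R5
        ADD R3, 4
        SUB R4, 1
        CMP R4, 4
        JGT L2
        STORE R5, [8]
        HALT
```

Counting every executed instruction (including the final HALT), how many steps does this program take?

30

MOV R0, 9 → R0=9
MOV R5, 6 → R5=6
MOV R4, 7 → R4=7
MOV R3, 0 → R3=0
LOAD R0, [R3] → R0=M[0]=2
ADD R5, R0 → R5=6+2=8
LOAD R5, [R3] → R5=M[0]=2
OR R0, R5 → R0=2|2=2
ADD R3, 4 → R3=0+4=4
SUB R4, 1 → R4=7-1=6
CMP R4, 4  (cmp 6,4)
JGT L2: taken
LOAD R0, [R3] → R0=M[4]=-4
ADD R5, R0 → R5=2+(-4)=-2
LOAD R5, [R3] → R5=M[4]=-4
OR R0, R5 → R0=(-4)|(-4)=-4
ADD R3, 4 → R3=4+4=8
SUB R4, 1 → R4=6-1=5
CMP R4, 4  (cmp 5,4)
JGT L2: taken
LOAD R0, [R3] → R0=M[8]=19
ADD R5, R0 → R5=(-4)+19=15
LOAD R5, [R3] → R5=M[8]=19
OR R0, R5 → R0=19|19=19
ADD R3, 4 → R3=8+4=12
SUB R4, 1 → R4=5-1=4
CMP R4, 4  (cmp 4,4)
JGT L2: not taken
STORE R5, [8] → M[8]=19
halt.
Total executed instructions: 30.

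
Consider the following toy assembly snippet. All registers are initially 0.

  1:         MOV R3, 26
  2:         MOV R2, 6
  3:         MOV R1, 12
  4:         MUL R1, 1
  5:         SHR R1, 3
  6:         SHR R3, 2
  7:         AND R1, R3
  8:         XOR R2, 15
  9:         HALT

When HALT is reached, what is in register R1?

after MOV R3, 26: R3=26
after MOV R2, 6: R2=6
after MOV R1, 12: R1=12
after MUL R1, 1: R1=12*1=12
after SHR R1, 3: R1=12>>3=1
after SHR R3, 2: R3=26>>2=6
after AND R1, R3: R1=1&6=0
after XOR R2, 15: R2=6^15=9
halt.

0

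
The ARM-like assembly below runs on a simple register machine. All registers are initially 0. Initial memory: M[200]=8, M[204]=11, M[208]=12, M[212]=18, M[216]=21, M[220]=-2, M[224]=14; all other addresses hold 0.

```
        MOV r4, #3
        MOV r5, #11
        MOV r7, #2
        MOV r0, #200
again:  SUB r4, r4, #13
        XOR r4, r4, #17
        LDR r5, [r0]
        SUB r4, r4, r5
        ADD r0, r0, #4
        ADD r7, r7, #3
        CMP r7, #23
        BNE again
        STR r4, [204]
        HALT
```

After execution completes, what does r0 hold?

228

after MOV r4, #3: r4=3
after MOV r5, #11: r5=11
after MOV r7, #2: r7=2
after MOV r0, #200: r0=200
after SUB r4, r4, #13: r4=3-13=-10
after XOR r4, r4, #17: r4=(-10)^17=-25
after LDR r5, [r0]: r5=M[200]=8
after SUB r4, r4, r5: r4=(-25)-8=-33
after ADD r0, r0, #4: r0=200+4=204
after ADD r7, r7, #3: r7=2+3=5
CMP r7, #23  (cmp 5,23)
BNE again: taken
after SUB r4, r4, #13: r4=(-33)-13=-46
after XOR r4, r4, #17: r4=(-46)^17=-61
after LDR r5, [r0]: r5=M[204]=11
after SUB r4, r4, r5: r4=(-61)-11=-72
after ADD r0, r0, #4: r0=204+4=208
after ADD r7, r7, #3: r7=5+3=8
CMP r7, #23  (cmp 8,23)
BNE again: taken
after SUB r4, r4, #13: r4=(-72)-13=-85
after XOR r4, r4, #17: r4=(-85)^17=-70
after LDR r5, [r0]: r5=M[208]=12
after SUB r4, r4, r5: r4=(-70)-12=-82
after ADD r0, r0, #4: r0=208+4=212
after ADD r7, r7, #3: r7=8+3=11
CMP r7, #23  (cmp 11,23)
BNE again: taken
after SUB r4, r4, #13: r4=(-82)-13=-95
after XOR r4, r4, #17: r4=(-95)^17=-80
after LDR r5, [r0]: r5=M[212]=18
after SUB r4, r4, r5: r4=(-80)-18=-98
after ADD r0, r0, #4: r0=212+4=216
after ADD r7, r7, #3: r7=11+3=14
CMP r7, #23  (cmp 14,23)
BNE again: taken
after SUB r4, r4, #13: r4=(-98)-13=-111
after XOR r4, r4, #17: r4=(-111)^17=-128
after LDR r5, [r0]: r5=M[216]=21
after SUB r4, r4, r5: r4=(-128)-21=-149
after ADD r0, r0, #4: r0=216+4=220
after ADD r7, r7, #3: r7=14+3=17
CMP r7, #23  (cmp 17,23)
BNE again: taken
after SUB r4, r4, #13: r4=(-149)-13=-162
after XOR r4, r4, #17: r4=(-162)^17=-177
after LDR r5, [r0]: r5=M[220]=-2
after SUB r4, r4, r5: r4=(-177)-(-2)=-175
after ADD r0, r0, #4: r0=220+4=224
after ADD r7, r7, #3: r7=17+3=20
CMP r7, #23  (cmp 20,23)
BNE again: taken
after SUB r4, r4, #13: r4=(-175)-13=-188
after XOR r4, r4, #17: r4=(-188)^17=-171
after LDR r5, [r0]: r5=M[224]=14
after SUB r4, r4, r5: r4=(-171)-14=-185
after ADD r0, r0, #4: r0=224+4=228
after ADD r7, r7, #3: r7=20+3=23
CMP r7, #23  (cmp 23,23)
BNE again: not taken
STR r4, [204] → M[204]=-185
halt.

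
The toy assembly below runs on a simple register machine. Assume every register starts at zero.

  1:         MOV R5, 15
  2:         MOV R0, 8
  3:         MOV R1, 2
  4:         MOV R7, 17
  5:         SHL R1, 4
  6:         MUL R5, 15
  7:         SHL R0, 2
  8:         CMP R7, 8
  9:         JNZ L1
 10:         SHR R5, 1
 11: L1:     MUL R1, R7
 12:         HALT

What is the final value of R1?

R5=15
R0=8
R1=2
R7=17
R1=2<<4=32
R5=15*15=225
R0=8<<2=32
CMP R7, 8  (cmp 17,8)
JNZ L1: taken
R1=32*17=544
halt.

544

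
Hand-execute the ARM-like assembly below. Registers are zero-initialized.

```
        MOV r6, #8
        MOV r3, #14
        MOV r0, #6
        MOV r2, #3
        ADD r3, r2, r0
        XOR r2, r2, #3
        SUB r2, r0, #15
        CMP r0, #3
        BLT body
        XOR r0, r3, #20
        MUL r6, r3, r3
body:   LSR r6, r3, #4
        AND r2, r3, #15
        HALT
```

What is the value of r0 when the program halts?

r6=8
r3=14
r0=6
r2=3
r3=3+6=9
r2=3^3=0
r2=6-15=-9
CMP r0, #3  (cmp 6,3)
BLT body: not taken
r0=9^20=29
r6=9*9=81
r6=9>>4=0
r2=9&15=9
halt.

29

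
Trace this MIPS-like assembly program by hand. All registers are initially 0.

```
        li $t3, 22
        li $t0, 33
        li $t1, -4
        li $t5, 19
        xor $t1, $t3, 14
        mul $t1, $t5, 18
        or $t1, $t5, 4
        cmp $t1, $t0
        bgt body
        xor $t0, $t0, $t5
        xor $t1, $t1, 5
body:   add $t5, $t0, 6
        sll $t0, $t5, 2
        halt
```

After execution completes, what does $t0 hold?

224

li $t3, 22 → $t3=22
li $t0, 33 → $t0=33
li $t1, -4 → $t1=-4
li $t5, 19 → $t5=19
xor $t1, $t3, 14 → $t1=22^14=24
mul $t1, $t5, 18 → $t1=19*18=342
or $t1, $t5, 4 → $t1=19|4=23
cmp $t1, $t0  (cmp 23,33)
bgt body: not taken
xor $t0, $t0, $t5 → $t0=33^19=50
xor $t1, $t1, 5 → $t1=23^5=18
add $t5, $t0, 6 → $t5=50+6=56
sll $t0, $t5, 2 → $t0=56<<2=224
halt.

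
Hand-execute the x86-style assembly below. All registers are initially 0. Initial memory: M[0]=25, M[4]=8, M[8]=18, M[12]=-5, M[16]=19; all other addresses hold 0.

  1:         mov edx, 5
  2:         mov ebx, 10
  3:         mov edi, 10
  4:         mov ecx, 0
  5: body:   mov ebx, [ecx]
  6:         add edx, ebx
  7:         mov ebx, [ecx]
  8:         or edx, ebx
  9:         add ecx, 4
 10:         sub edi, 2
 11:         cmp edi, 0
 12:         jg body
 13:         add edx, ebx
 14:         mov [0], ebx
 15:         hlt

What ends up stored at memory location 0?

mov edx, 5 → edx=5
mov ebx, 10 → ebx=10
mov edi, 10 → edi=10
mov ecx, 0 → ecx=0
mov ebx, [ecx] → ebx=M[0]=25
add edx, ebx → edx=5+25=30
mov ebx, [ecx] → ebx=M[0]=25
or edx, ebx → edx=30|25=31
add ecx, 4 → ecx=0+4=4
sub edi, 2 → edi=10-2=8
cmp edi, 0  (cmp 8,0)
jg body: taken
mov ebx, [ecx] → ebx=M[4]=8
add edx, ebx → edx=31+8=39
mov ebx, [ecx] → ebx=M[4]=8
or edx, ebx → edx=39|8=47
add ecx, 4 → ecx=4+4=8
sub edi, 2 → edi=8-2=6
cmp edi, 0  (cmp 6,0)
jg body: taken
mov ebx, [ecx] → ebx=M[8]=18
add edx, ebx → edx=47+18=65
mov ebx, [ecx] → ebx=M[8]=18
or edx, ebx → edx=65|18=83
add ecx, 4 → ecx=8+4=12
sub edi, 2 → edi=6-2=4
cmp edi, 0  (cmp 4,0)
jg body: taken
mov ebx, [ecx] → ebx=M[12]=-5
add edx, ebx → edx=83+(-5)=78
mov ebx, [ecx] → ebx=M[12]=-5
or edx, ebx → edx=78|(-5)=-1
add ecx, 4 → ecx=12+4=16
sub edi, 2 → edi=4-2=2
cmp edi, 0  (cmp 2,0)
jg body: taken
mov ebx, [ecx] → ebx=M[16]=19
add edx, ebx → edx=(-1)+19=18
mov ebx, [ecx] → ebx=M[16]=19
or edx, ebx → edx=18|19=19
add ecx, 4 → ecx=16+4=20
sub edi, 2 → edi=2-2=0
cmp edi, 0  (cmp 0,0)
jg body: not taken
add edx, ebx → edx=19+19=38
mov [0], ebx → M[0]=19
halt.

19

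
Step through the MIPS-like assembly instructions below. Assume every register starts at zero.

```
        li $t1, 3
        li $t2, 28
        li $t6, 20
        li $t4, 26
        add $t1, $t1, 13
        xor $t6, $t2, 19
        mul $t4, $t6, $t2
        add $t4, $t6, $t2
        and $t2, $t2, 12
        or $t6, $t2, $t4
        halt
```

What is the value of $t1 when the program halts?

16

after li $t1, 3: $t1=3
after li $t2, 28: $t2=28
after li $t6, 20: $t6=20
after li $t4, 26: $t4=26
after add $t1, $t1, 13: $t1=3+13=16
after xor $t6, $t2, 19: $t6=28^19=15
after mul $t4, $t6, $t2: $t4=15*28=420
after add $t4, $t6, $t2: $t4=15+28=43
after and $t2, $t2, 12: $t2=28&12=12
after or $t6, $t2, $t4: $t6=12|43=47
halt.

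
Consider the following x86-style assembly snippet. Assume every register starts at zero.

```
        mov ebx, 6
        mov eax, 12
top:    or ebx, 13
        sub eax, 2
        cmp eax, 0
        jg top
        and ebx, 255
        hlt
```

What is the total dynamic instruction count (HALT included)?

mov ebx, 6 → ebx=6
mov eax, 12 → eax=12
or ebx, 13 → ebx=6|13=15
sub eax, 2 → eax=12-2=10
cmp eax, 0  (cmp 10,0)
jg top: taken
or ebx, 13 → ebx=15|13=15
sub eax, 2 → eax=10-2=8
cmp eax, 0  (cmp 8,0)
jg top: taken
or ebx, 13 → ebx=15|13=15
sub eax, 2 → eax=8-2=6
cmp eax, 0  (cmp 6,0)
jg top: taken
or ebx, 13 → ebx=15|13=15
sub eax, 2 → eax=6-2=4
cmp eax, 0  (cmp 4,0)
jg top: taken
or ebx, 13 → ebx=15|13=15
sub eax, 2 → eax=4-2=2
cmp eax, 0  (cmp 2,0)
jg top: taken
or ebx, 13 → ebx=15|13=15
sub eax, 2 → eax=2-2=0
cmp eax, 0  (cmp 0,0)
jg top: not taken
and ebx, 255 → ebx=15&255=15
halt.
Total executed instructions: 28.

28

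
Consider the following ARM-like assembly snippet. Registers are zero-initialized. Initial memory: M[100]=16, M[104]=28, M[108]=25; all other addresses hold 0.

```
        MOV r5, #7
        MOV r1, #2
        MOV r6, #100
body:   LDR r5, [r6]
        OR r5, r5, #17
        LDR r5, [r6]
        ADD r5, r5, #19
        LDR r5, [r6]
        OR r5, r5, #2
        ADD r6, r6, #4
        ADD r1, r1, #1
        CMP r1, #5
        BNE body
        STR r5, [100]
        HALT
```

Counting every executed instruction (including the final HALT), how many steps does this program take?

after MOV r5, #7: r5=7
after MOV r1, #2: r1=2
after MOV r6, #100: r6=100
after LDR r5, [r6]: r5=M[100]=16
after OR r5, r5, #17: r5=16|17=17
after LDR r5, [r6]: r5=M[100]=16
after ADD r5, r5, #19: r5=16+19=35
after LDR r5, [r6]: r5=M[100]=16
after OR r5, r5, #2: r5=16|2=18
after ADD r6, r6, #4: r6=100+4=104
after ADD r1, r1, #1: r1=2+1=3
CMP r1, #5  (cmp 3,5)
BNE body: taken
after LDR r5, [r6]: r5=M[104]=28
after OR r5, r5, #17: r5=28|17=29
after LDR r5, [r6]: r5=M[104]=28
after ADD r5, r5, #19: r5=28+19=47
after LDR r5, [r6]: r5=M[104]=28
after OR r5, r5, #2: r5=28|2=30
after ADD r6, r6, #4: r6=104+4=108
after ADD r1, r1, #1: r1=3+1=4
CMP r1, #5  (cmp 4,5)
BNE body: taken
after LDR r5, [r6]: r5=M[108]=25
after OR r5, r5, #17: r5=25|17=25
after LDR r5, [r6]: r5=M[108]=25
after ADD r5, r5, #19: r5=25+19=44
after LDR r5, [r6]: r5=M[108]=25
after OR r5, r5, #2: r5=25|2=27
after ADD r6, r6, #4: r6=108+4=112
after ADD r1, r1, #1: r1=4+1=5
CMP r1, #5  (cmp 5,5)
BNE body: not taken
STR r5, [100] → M[100]=27
halt.
Total executed instructions: 35.

35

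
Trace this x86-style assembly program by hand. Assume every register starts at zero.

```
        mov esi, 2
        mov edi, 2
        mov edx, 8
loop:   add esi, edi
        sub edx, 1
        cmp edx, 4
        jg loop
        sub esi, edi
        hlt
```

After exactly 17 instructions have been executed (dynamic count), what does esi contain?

esi=2
edi=2
edx=8
esi=2+2=4
edx=8-1=7
cmp edx, 4  (cmp 7,4)
jg loop: taken
esi=4+2=6
edx=7-1=6
cmp edx, 4  (cmp 6,4)
jg loop: taken
esi=6+2=8
edx=6-1=5
cmp edx, 4  (cmp 5,4)
jg loop: taken
esi=8+2=10
edx=5-1=4
After step 17: esi = 10.

10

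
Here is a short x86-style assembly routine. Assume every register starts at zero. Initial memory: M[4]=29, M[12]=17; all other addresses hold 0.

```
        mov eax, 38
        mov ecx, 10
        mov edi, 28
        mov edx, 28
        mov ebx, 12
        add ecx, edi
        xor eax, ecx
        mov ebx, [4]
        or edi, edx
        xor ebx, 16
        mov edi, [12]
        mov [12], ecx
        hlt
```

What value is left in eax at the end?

eax=38
ecx=10
edi=28
edx=28
ebx=12
ecx=10+28=38
eax=38^38=0
ebx=M[4]=29
edi=28|28=28
ebx=29^16=13
edi=M[12]=17
mov [12], ecx → M[12]=38
halt.

0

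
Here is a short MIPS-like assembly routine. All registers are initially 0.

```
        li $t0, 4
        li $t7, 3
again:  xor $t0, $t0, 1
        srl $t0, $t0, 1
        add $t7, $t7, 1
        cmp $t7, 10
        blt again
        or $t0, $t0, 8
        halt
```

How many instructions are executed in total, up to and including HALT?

39

after li $t0, 4: $t0=4
after li $t7, 3: $t7=3
after xor $t0, $t0, 1: $t0=4^1=5
after srl $t0, $t0, 1: $t0=5>>1=2
after add $t7, $t7, 1: $t7=3+1=4
cmp $t7, 10  (cmp 4,10)
blt again: taken
after xor $t0, $t0, 1: $t0=2^1=3
after srl $t0, $t0, 1: $t0=3>>1=1
after add $t7, $t7, 1: $t7=4+1=5
cmp $t7, 10  (cmp 5,10)
blt again: taken
after xor $t0, $t0, 1: $t0=1^1=0
after srl $t0, $t0, 1: $t0=0>>1=0
after add $t7, $t7, 1: $t7=5+1=6
cmp $t7, 10  (cmp 6,10)
blt again: taken
after xor $t0, $t0, 1: $t0=0^1=1
after srl $t0, $t0, 1: $t0=1>>1=0
after add $t7, $t7, 1: $t7=6+1=7
cmp $t7, 10  (cmp 7,10)
blt again: taken
after xor $t0, $t0, 1: $t0=0^1=1
after srl $t0, $t0, 1: $t0=1>>1=0
after add $t7, $t7, 1: $t7=7+1=8
cmp $t7, 10  (cmp 8,10)
blt again: taken
after xor $t0, $t0, 1: $t0=0^1=1
after srl $t0, $t0, 1: $t0=1>>1=0
after add $t7, $t7, 1: $t7=8+1=9
cmp $t7, 10  (cmp 9,10)
blt again: taken
after xor $t0, $t0, 1: $t0=0^1=1
after srl $t0, $t0, 1: $t0=1>>1=0
after add $t7, $t7, 1: $t7=9+1=10
cmp $t7, 10  (cmp 10,10)
blt again: not taken
after or $t0, $t0, 8: $t0=0|8=8
halt.
Total executed instructions: 39.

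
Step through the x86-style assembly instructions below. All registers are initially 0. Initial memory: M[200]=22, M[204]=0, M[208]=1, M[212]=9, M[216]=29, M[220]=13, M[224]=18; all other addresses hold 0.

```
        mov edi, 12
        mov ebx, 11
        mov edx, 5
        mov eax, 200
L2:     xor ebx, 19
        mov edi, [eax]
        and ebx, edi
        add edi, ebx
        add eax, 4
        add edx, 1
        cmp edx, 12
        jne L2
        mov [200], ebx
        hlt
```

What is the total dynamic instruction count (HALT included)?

edi=12
ebx=11
edx=5
eax=200
ebx=11^19=24
edi=M[200]=22
ebx=24&22=16
edi=22+16=38
eax=200+4=204
edx=5+1=6
cmp edx, 12  (cmp 6,12)
jne L2: taken
ebx=16^19=3
edi=M[204]=0
ebx=3&0=0
edi=0+0=0
eax=204+4=208
edx=6+1=7
cmp edx, 12  (cmp 7,12)
jne L2: taken
ebx=0^19=19
edi=M[208]=1
ebx=19&1=1
edi=1+1=2
eax=208+4=212
edx=7+1=8
cmp edx, 12  (cmp 8,12)
jne L2: taken
ebx=1^19=18
edi=M[212]=9
ebx=18&9=0
edi=9+0=9
eax=212+4=216
edx=8+1=9
cmp edx, 12  (cmp 9,12)
jne L2: taken
ebx=0^19=19
edi=M[216]=29
ebx=19&29=17
edi=29+17=46
eax=216+4=220
edx=9+1=10
cmp edx, 12  (cmp 10,12)
jne L2: taken
ebx=17^19=2
edi=M[220]=13
ebx=2&13=0
edi=13+0=13
eax=220+4=224
edx=10+1=11
cmp edx, 12  (cmp 11,12)
jne L2: taken
ebx=0^19=19
edi=M[224]=18
ebx=19&18=18
edi=18+18=36
eax=224+4=228
edx=11+1=12
cmp edx, 12  (cmp 12,12)
jne L2: not taken
mov [200], ebx → M[200]=18
halt.
Total executed instructions: 62.

62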